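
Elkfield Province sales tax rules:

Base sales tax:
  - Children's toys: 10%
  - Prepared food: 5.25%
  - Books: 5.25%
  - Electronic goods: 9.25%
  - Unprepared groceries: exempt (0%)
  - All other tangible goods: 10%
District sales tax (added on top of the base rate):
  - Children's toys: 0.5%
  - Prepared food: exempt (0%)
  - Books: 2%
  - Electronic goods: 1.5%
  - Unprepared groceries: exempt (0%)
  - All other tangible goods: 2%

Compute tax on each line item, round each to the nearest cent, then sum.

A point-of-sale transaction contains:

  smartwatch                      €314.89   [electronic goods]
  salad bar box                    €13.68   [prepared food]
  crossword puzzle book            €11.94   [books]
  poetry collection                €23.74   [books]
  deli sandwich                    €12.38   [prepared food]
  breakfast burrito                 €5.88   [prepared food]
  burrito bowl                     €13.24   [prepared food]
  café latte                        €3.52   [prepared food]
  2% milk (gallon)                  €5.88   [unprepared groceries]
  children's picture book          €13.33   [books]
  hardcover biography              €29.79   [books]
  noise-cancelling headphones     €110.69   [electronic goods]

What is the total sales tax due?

Smartwatch €314.89: electronic goods → 9.25% + 1.5% district = 10.75% → €33.85
Salad bar box €13.68: prepared food → 5.25% + 0% district = 5.25% → €0.72
Crossword puzzle book €11.94: books → 5.25% + 2% district = 7.25% → €0.87
Poetry collection €23.74: books → 5.25% + 2% district = 7.25% → €1.72
Deli sandwich €12.38: prepared food → 5.25% + 0% district = 5.25% → €0.65
Breakfast burrito €5.88: prepared food → 5.25% + 0% district = 5.25% → €0.31
Burrito bowl €13.24: prepared food → 5.25% + 0% district = 5.25% → €0.70
Café latte €3.52: prepared food → 5.25% + 0% district = 5.25% → €0.18
2% milk (gallon) €5.88: unprepared groceries → 0% + 0% district = 0% → €0.00
Children's picture book €13.33: books → 5.25% + 2% district = 7.25% → €0.97
Hardcover biography €29.79: books → 5.25% + 2% district = 7.25% → €2.16
Noise-cancelling headphones €110.69: electronic goods → 9.25% + 1.5% district = 10.75% → €11.90
Total tax = €33.85 + €0.72 + €0.87 + €1.72 + €0.65 + €0.31 + €0.70 + €0.18 + €0.97 + €2.16 + €11.90 = €54.03

€54.03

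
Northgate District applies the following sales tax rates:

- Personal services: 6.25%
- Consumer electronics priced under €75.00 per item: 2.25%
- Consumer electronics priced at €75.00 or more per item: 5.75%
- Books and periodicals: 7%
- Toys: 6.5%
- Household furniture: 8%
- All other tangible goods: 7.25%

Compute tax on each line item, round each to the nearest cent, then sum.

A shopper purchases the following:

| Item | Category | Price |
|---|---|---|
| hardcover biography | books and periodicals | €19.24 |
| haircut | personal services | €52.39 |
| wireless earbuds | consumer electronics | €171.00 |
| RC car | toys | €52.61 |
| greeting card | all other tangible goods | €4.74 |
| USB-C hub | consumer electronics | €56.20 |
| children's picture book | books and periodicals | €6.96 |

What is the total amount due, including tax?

Hardcover biography €19.24: books and periodicals → 7% → €1.35
Haircut €52.39: personal services → 6.25% → €3.27
Wireless earbuds €171.00: consumer electronics, €75.00 or more → 5.75% → €9.83
RC car €52.61: toys → 6.5% → €3.42
Greeting card €4.74: all other tangible goods → 7.25% → €0.34
USB-C hub €56.20: consumer electronics, under €75.00 → 2.25% → €1.26
Children's picture book €6.96: books and periodicals → 7% → €0.49
Subtotal = €363.14; tax = €19.96; total due = €383.10

€383.10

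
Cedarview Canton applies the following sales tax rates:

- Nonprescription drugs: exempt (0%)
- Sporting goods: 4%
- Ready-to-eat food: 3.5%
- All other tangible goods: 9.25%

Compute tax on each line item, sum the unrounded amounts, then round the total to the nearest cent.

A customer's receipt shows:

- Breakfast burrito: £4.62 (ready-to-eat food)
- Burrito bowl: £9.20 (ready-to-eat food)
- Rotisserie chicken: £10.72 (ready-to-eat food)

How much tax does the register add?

£0.86

Breakfast burrito £4.62: ready-to-eat food → 3.5% → £0.1617
Burrito bowl £9.20: ready-to-eat food → 3.5% → £0.322
Rotisserie chicken £10.72: ready-to-eat food → 3.5% → £0.3752
Unrounded tax sum = £0.8589 → £0.86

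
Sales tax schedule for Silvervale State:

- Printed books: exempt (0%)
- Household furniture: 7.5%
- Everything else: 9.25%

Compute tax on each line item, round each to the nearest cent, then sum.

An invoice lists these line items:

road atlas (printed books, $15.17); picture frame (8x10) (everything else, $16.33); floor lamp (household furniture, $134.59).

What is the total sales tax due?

$11.60

Road atlas $15.17: printed books → 0% → $0.00
Picture frame (8x10) $16.33: everything else → 9.25% → $1.51
Floor lamp $134.59: household furniture → 7.5% → $10.09
Total tax = $1.51 + $10.09 = $11.60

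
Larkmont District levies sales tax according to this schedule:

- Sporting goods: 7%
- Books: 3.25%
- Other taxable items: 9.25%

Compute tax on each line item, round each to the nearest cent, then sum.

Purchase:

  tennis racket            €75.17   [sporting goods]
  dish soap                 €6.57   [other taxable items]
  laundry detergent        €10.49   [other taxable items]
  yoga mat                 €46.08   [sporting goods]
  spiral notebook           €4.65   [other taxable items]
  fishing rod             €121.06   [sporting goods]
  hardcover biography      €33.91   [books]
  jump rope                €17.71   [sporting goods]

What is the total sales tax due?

Tennis racket €75.17: sporting goods → 7% → €5.26
Dish soap €6.57: other taxable items → 9.25% → €0.61
Laundry detergent €10.49: other taxable items → 9.25% → €0.97
Yoga mat €46.08: sporting goods → 7% → €3.23
Spiral notebook €4.65: other taxable items → 9.25% → €0.43
Fishing rod €121.06: sporting goods → 7% → €8.47
Hardcover biography €33.91: books → 3.25% → €1.10
Jump rope €17.71: sporting goods → 7% → €1.24
Total tax = €5.26 + €0.61 + €0.97 + €3.23 + €0.43 + €8.47 + €1.10 + €1.24 = €21.31

€21.31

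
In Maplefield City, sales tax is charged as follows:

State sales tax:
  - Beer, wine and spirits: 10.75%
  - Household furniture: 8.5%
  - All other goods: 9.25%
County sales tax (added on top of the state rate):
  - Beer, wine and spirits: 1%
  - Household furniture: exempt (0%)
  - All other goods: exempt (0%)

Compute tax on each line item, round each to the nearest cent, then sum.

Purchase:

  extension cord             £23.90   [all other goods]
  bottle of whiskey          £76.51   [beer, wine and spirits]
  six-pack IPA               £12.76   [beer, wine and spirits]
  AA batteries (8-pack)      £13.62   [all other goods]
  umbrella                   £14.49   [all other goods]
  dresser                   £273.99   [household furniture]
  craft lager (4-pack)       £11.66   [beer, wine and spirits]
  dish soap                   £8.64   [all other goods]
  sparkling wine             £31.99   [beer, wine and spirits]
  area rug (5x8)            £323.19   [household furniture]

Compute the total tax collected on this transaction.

£71.99

Extension cord £23.90: all other goods → 9.25% + 0% county = 9.25% → £2.21
Bottle of whiskey £76.51: beer, wine and spirits → 10.75% + 1% county = 11.75% → £8.99
Six-pack IPA £12.76: beer, wine and spirits → 10.75% + 1% county = 11.75% → £1.50
AA batteries (8-pack) £13.62: all other goods → 9.25% + 0% county = 9.25% → £1.26
Umbrella £14.49: all other goods → 9.25% + 0% county = 9.25% → £1.34
Dresser £273.99: household furniture → 8.5% + 0% county = 8.5% → £23.29
Craft lager (4-pack) £11.66: beer, wine and spirits → 10.75% + 1% county = 11.75% → £1.37
Dish soap £8.64: all other goods → 9.25% + 0% county = 9.25% → £0.80
Sparkling wine £31.99: beer, wine and spirits → 10.75% + 1% county = 11.75% → £3.76
Area rug (5x8) £323.19: household furniture → 8.5% + 0% county = 8.5% → £27.47
Total tax = £2.21 + £8.99 + £1.50 + £1.26 + £1.34 + £23.29 + £1.37 + £0.80 + £3.76 + £27.47 = £71.99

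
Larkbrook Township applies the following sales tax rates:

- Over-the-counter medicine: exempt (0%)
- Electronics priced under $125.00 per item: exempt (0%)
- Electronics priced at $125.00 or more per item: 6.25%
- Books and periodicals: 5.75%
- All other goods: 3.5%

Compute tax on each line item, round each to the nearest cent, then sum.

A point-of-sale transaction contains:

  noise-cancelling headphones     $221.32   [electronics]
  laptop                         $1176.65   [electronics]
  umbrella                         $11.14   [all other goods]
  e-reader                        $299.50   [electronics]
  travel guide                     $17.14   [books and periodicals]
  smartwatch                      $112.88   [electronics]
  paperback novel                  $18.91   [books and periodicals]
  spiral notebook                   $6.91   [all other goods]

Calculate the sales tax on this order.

$108.80

Noise-cancelling headphones $221.32: electronics, $125.00 or more → 6.25% → $13.83
Laptop $1176.65: electronics, $125.00 or more → 6.25% → $73.54
Umbrella $11.14: all other goods → 3.5% → $0.39
E-reader $299.50: electronics, $125.00 or more → 6.25% → $18.72
Travel guide $17.14: books and periodicals → 5.75% → $0.99
Smartwatch $112.88: electronics, under $125.00 → 0% → $0.00
Paperback novel $18.91: books and periodicals → 5.75% → $1.09
Spiral notebook $6.91: all other goods → 3.5% → $0.24
Total tax = $13.83 + $73.54 + $0.39 + $18.72 + $0.99 + $1.09 + $0.24 = $108.80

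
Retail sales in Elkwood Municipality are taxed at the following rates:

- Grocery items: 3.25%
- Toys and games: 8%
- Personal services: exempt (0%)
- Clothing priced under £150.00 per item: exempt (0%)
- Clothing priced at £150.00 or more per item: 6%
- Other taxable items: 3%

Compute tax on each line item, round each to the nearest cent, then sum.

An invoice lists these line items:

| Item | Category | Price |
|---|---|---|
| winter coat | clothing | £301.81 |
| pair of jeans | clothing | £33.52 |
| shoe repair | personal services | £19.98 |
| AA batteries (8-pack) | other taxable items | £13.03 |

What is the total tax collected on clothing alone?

£18.11

Winter coat £301.81: clothing, £150.00 or more → 6% → £18.11
Pair of jeans £33.52: clothing, under £150.00 → 0% → £0.00
Tax on clothing = £18.11 + £0.00 = £18.11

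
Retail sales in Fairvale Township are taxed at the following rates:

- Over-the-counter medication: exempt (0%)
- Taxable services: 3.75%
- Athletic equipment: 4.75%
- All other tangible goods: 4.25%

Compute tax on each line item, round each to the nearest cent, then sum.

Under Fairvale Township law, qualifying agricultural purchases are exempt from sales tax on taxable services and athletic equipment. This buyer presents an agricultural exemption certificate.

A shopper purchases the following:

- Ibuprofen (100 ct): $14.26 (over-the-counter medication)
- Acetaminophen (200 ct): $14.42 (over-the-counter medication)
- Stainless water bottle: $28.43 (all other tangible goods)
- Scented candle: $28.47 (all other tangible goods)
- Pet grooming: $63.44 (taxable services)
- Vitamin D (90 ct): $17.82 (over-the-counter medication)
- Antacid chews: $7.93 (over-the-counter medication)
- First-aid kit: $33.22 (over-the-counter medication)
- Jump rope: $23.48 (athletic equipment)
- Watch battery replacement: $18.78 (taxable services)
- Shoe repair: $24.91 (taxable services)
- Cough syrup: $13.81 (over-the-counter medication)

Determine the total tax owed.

$2.42

Ibuprofen (100 ct) $14.26: over-the-counter medication → 0% → $0.00
Acetaminophen (200 ct) $14.42: over-the-counter medication → 0% → $0.00
Stainless water bottle $28.43: all other tangible goods → 4.25% → $1.21
Scented candle $28.47: all other tangible goods → 4.25% → $1.21
Pet grooming $63.44: taxable services, buyer-exempt → 0% → $0.00
Vitamin D (90 ct) $17.82: over-the-counter medication → 0% → $0.00
Antacid chews $7.93: over-the-counter medication → 0% → $0.00
First-aid kit $33.22: over-the-counter medication → 0% → $0.00
Jump rope $23.48: athletic equipment, buyer-exempt → 0% → $0.00
Watch battery replacement $18.78: taxable services, buyer-exempt → 0% → $0.00
Shoe repair $24.91: taxable services, buyer-exempt → 0% → $0.00
Cough syrup $13.81: over-the-counter medication → 0% → $0.00
Total tax = $1.21 + $1.21 = $2.42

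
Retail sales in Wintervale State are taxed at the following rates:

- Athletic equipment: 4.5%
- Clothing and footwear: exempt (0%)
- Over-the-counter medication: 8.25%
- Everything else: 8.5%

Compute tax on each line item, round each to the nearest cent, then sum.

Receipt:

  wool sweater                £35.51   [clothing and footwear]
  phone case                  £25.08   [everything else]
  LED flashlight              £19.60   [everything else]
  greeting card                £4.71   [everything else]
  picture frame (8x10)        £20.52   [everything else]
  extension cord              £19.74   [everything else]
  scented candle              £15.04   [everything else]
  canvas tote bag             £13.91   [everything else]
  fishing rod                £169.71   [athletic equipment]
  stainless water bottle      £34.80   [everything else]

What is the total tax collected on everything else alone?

£13.04

Phone case £25.08: everything else → 8.5% → £2.13
LED flashlight £19.60: everything else → 8.5% → £1.67
Greeting card £4.71: everything else → 8.5% → £0.40
Picture frame (8x10) £20.52: everything else → 8.5% → £1.74
Extension cord £19.74: everything else → 8.5% → £1.68
Scented candle £15.04: everything else → 8.5% → £1.28
Canvas tote bag £13.91: everything else → 8.5% → £1.18
Stainless water bottle £34.80: everything else → 8.5% → £2.96
Tax on everything else = £2.13 + £1.67 + £0.40 + £1.74 + £1.68 + £1.28 + £1.18 + £2.96 = £13.04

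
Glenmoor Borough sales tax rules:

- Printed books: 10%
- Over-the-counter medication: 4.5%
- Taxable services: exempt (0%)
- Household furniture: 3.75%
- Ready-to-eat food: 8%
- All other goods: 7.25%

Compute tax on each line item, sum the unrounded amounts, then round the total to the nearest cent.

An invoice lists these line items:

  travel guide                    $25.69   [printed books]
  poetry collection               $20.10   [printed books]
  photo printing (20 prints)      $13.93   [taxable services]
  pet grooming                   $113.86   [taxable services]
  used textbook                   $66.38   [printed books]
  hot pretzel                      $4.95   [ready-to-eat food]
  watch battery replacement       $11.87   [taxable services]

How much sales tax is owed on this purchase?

Travel guide $25.69: printed books → 10% → $2.569
Poetry collection $20.10: printed books → 10% → $2.01
Photo printing (20 prints) $13.93: taxable services → 0% → $0.00
Pet grooming $113.86: taxable services → 0% → $0.00
Used textbook $66.38: printed books → 10% → $6.638
Hot pretzel $4.95: ready-to-eat food → 8% → $0.396
Watch battery replacement $11.87: taxable services → 0% → $0.00
Unrounded tax sum = $11.613 → $11.61

$11.61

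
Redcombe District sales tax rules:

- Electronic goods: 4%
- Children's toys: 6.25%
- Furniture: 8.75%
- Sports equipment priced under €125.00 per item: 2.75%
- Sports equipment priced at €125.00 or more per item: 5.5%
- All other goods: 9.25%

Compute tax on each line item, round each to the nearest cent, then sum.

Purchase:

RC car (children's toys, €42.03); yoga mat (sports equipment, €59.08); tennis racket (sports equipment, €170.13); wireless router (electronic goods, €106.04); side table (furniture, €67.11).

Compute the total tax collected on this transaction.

RC car €42.03: children's toys → 6.25% → €2.63
Yoga mat €59.08: sports equipment, under €125.00 → 2.75% → €1.62
Tennis racket €170.13: sports equipment, €125.00 or more → 5.5% → €9.36
Wireless router €106.04: electronic goods → 4% → €4.24
Side table €67.11: furniture → 8.75% → €5.87
Total tax = €2.63 + €1.62 + €9.36 + €4.24 + €5.87 = €23.72

€23.72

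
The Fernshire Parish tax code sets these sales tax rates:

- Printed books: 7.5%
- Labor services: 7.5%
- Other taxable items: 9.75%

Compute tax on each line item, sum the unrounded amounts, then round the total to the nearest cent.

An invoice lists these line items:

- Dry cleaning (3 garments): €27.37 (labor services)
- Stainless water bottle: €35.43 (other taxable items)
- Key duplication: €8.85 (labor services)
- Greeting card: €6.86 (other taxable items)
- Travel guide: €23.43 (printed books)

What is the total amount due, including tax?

€110.54

Dry cleaning (3 garments) €27.37: labor services → 7.5% → €2.05275
Stainless water bottle €35.43: other taxable items → 9.75% → €3.454425
Key duplication €8.85: labor services → 7.5% → €0.66375
Greeting card €6.86: other taxable items → 9.75% → €0.66885
Travel guide €23.43: printed books → 7.5% → €1.75725
Subtotal = €101.94; unrounded tax = €8.597025 → €8.60; total due = €110.54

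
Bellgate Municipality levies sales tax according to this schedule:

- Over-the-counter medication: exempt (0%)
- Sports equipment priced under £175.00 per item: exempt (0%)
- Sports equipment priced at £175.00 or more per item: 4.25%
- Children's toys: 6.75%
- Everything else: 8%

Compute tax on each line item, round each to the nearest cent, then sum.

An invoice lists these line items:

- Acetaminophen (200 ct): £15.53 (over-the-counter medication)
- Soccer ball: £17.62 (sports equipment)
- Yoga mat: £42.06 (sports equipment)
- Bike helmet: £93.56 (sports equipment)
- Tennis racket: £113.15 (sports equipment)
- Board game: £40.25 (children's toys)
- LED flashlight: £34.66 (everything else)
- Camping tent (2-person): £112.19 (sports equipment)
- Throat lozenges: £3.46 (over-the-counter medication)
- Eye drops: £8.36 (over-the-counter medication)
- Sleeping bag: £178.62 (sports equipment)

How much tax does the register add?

£13.08

Acetaminophen (200 ct) £15.53: over-the-counter medication → 0% → £0.00
Soccer ball £17.62: sports equipment, under £175.00 → 0% → £0.00
Yoga mat £42.06: sports equipment, under £175.00 → 0% → £0.00
Bike helmet £93.56: sports equipment, under £175.00 → 0% → £0.00
Tennis racket £113.15: sports equipment, under £175.00 → 0% → £0.00
Board game £40.25: children's toys → 6.75% → £2.72
LED flashlight £34.66: everything else → 8% → £2.77
Camping tent (2-person) £112.19: sports equipment, under £175.00 → 0% → £0.00
Throat lozenges £3.46: over-the-counter medication → 0% → £0.00
Eye drops £8.36: over-the-counter medication → 0% → £0.00
Sleeping bag £178.62: sports equipment, £175.00 or more → 4.25% → £7.59
Total tax = £2.72 + £2.77 + £7.59 = £13.08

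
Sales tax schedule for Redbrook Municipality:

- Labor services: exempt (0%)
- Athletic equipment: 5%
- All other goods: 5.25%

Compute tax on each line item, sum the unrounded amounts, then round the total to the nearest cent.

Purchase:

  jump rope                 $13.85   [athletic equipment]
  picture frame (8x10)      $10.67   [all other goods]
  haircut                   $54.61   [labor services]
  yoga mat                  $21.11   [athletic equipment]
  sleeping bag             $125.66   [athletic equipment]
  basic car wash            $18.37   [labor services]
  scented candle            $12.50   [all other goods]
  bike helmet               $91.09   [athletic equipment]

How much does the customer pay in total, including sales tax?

Jump rope $13.85: athletic equipment → 5% → $0.6925
Picture frame (8x10) $10.67: all other goods → 5.25% → $0.560175
Haircut $54.61: labor services → 0% → $0.00
Yoga mat $21.11: athletic equipment → 5% → $1.0555
Sleeping bag $125.66: athletic equipment → 5% → $6.283
Basic car wash $18.37: labor services → 0% → $0.00
Scented candle $12.50: all other goods → 5.25% → $0.65625
Bike helmet $91.09: athletic equipment → 5% → $4.5545
Subtotal = $347.86; unrounded tax = $13.801925 → $13.80; total due = $361.66

$361.66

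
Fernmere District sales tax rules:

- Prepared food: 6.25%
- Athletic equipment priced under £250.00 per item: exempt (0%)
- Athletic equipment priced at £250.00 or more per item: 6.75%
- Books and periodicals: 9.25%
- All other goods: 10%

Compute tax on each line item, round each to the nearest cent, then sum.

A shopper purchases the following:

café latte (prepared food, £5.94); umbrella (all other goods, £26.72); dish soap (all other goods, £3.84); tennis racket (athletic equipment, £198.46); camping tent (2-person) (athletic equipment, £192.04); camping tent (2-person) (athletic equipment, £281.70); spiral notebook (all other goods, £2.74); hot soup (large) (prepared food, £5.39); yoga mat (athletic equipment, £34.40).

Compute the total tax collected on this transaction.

£23.04

Café latte £5.94: prepared food → 6.25% → £0.37
Umbrella £26.72: all other goods → 10% → £2.67
Dish soap £3.84: all other goods → 10% → £0.38
Tennis racket £198.46: athletic equipment, under £250.00 → 0% → £0.00
Camping tent (2-person) £192.04: athletic equipment, under £250.00 → 0% → £0.00
Camping tent (2-person) £281.70: athletic equipment, £250.00 or more → 6.75% → £19.01
Spiral notebook £2.74: all other goods → 10% → £0.27
Hot soup (large) £5.39: prepared food → 6.25% → £0.34
Yoga mat £34.40: athletic equipment, under £250.00 → 0% → £0.00
Total tax = £0.37 + £2.67 + £0.38 + £19.01 + £0.27 + £0.34 = £23.04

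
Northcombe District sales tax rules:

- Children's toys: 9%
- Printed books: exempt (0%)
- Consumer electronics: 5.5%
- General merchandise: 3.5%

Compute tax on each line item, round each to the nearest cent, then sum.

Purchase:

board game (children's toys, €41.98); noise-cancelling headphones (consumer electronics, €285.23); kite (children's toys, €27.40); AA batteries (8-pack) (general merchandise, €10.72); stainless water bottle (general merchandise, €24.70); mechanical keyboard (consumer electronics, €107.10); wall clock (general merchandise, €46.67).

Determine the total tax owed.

Board game €41.98: children's toys → 9% → €3.78
Noise-cancelling headphones €285.23: consumer electronics → 5.5% → €15.69
Kite €27.40: children's toys → 9% → €2.47
AA batteries (8-pack) €10.72: general merchandise → 3.5% → €0.38
Stainless water bottle €24.70: general merchandise → 3.5% → €0.86
Mechanical keyboard €107.10: consumer electronics → 5.5% → €5.89
Wall clock €46.67: general merchandise → 3.5% → €1.63
Total tax = €3.78 + €15.69 + €2.47 + €0.38 + €0.86 + €5.89 + €1.63 = €30.70

€30.70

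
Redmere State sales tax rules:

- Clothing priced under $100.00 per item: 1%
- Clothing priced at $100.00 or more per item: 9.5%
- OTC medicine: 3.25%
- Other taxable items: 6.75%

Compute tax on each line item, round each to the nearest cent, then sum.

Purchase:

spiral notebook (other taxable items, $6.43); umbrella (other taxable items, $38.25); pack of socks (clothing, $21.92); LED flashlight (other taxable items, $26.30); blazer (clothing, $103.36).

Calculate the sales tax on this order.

Spiral notebook $6.43: other taxable items → 6.75% → $0.43
Umbrella $38.25: other taxable items → 6.75% → $2.58
Pack of socks $21.92: clothing, under $100.00 → 1% → $0.22
LED flashlight $26.30: other taxable items → 6.75% → $1.78
Blazer $103.36: clothing, $100.00 or more → 9.5% → $9.82
Total tax = $0.43 + $2.58 + $0.22 + $1.78 + $9.82 = $14.83

$14.83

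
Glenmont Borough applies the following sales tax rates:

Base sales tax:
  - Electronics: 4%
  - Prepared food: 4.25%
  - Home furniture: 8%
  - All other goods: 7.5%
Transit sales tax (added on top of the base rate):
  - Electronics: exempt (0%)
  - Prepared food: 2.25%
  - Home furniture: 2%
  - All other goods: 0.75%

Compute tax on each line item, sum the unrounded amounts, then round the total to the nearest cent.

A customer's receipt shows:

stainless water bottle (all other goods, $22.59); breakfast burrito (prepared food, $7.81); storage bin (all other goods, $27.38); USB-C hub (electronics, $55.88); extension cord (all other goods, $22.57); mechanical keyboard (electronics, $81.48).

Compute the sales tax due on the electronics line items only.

USB-C hub $55.88: electronics → 4% + 0% transit = 4% → $2.2352
Mechanical keyboard $81.48: electronics → 4% + 0% transit = 4% → $3.2592
Tax on electronics: unrounded sum = $5.4944 → $5.49

$5.49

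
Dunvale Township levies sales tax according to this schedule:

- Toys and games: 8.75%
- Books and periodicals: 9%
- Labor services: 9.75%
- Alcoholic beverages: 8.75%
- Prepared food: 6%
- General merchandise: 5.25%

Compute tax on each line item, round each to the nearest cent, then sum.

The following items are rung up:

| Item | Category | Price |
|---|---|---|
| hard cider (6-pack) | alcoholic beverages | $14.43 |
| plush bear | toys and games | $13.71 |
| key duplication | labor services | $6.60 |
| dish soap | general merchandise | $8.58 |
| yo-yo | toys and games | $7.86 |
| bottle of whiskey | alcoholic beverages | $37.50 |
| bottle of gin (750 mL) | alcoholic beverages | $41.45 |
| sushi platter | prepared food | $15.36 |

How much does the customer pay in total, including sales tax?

Hard cider (6-pack) $14.43: alcoholic beverages → 8.75% → $1.26
Plush bear $13.71: toys and games → 8.75% → $1.20
Key duplication $6.60: labor services → 9.75% → $0.64
Dish soap $8.58: general merchandise → 5.25% → $0.45
Yo-yo $7.86: toys and games → 8.75% → $0.69
Bottle of whiskey $37.50: alcoholic beverages → 8.75% → $3.28
Bottle of gin (750 mL) $41.45: alcoholic beverages → 8.75% → $3.63
Sushi platter $15.36: prepared food → 6% → $0.92
Subtotal = $145.49; tax = $12.07; total due = $157.56

$157.56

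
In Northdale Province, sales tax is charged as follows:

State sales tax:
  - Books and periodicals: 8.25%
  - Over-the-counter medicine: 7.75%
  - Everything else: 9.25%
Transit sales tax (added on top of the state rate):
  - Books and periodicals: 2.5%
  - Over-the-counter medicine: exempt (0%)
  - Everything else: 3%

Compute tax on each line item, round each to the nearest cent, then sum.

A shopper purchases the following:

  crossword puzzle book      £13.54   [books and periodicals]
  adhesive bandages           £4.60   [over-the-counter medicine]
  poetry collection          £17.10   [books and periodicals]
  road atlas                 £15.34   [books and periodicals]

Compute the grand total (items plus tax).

£55.89

Crossword puzzle book £13.54: books and periodicals → 8.25% + 2.5% transit = 10.75% → £1.46
Adhesive bandages £4.60: over-the-counter medicine → 7.75% + 0% transit = 7.75% → £0.36
Poetry collection £17.10: books and periodicals → 8.25% + 2.5% transit = 10.75% → £1.84
Road atlas £15.34: books and periodicals → 8.25% + 2.5% transit = 10.75% → £1.65
Subtotal = £50.58; tax = £5.31; total due = £55.89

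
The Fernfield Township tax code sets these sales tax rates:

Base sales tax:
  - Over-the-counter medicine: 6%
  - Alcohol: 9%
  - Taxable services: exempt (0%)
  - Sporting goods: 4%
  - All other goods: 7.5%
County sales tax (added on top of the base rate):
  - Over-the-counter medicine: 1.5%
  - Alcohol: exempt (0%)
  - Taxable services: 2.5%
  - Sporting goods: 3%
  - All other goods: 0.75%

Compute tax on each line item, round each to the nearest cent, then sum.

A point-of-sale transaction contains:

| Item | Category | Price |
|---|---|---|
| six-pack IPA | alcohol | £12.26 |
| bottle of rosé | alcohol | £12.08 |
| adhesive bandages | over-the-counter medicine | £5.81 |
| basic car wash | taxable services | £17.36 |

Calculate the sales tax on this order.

£3.06

Six-pack IPA £12.26: alcohol → 9% + 0% county = 9% → £1.10
Bottle of rosé £12.08: alcohol → 9% + 0% county = 9% → £1.09
Adhesive bandages £5.81: over-the-counter medicine → 6% + 1.5% county = 7.5% → £0.44
Basic car wash £17.36: taxable services → 0% + 2.5% county = 2.5% → £0.43
Total tax = £1.10 + £1.09 + £0.44 + £0.43 = £3.06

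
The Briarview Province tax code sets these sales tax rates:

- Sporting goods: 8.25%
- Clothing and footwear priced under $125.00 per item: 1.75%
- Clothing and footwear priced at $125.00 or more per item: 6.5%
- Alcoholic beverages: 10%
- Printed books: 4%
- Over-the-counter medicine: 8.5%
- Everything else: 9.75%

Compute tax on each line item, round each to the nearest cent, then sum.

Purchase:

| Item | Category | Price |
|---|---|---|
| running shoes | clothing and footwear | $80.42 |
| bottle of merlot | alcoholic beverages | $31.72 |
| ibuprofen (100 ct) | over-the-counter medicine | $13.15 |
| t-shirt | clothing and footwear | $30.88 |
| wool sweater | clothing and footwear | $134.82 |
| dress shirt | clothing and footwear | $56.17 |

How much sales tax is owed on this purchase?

$15.98

Running shoes $80.42: clothing and footwear, under $125.00 → 1.75% → $1.41
Bottle of merlot $31.72: alcoholic beverages → 10% → $3.17
Ibuprofen (100 ct) $13.15: over-the-counter medicine → 8.5% → $1.12
T-shirt $30.88: clothing and footwear, under $125.00 → 1.75% → $0.54
Wool sweater $134.82: clothing and footwear, $125.00 or more → 6.5% → $8.76
Dress shirt $56.17: clothing and footwear, under $125.00 → 1.75% → $0.98
Total tax = $1.41 + $3.17 + $1.12 + $0.54 + $8.76 + $0.98 = $15.98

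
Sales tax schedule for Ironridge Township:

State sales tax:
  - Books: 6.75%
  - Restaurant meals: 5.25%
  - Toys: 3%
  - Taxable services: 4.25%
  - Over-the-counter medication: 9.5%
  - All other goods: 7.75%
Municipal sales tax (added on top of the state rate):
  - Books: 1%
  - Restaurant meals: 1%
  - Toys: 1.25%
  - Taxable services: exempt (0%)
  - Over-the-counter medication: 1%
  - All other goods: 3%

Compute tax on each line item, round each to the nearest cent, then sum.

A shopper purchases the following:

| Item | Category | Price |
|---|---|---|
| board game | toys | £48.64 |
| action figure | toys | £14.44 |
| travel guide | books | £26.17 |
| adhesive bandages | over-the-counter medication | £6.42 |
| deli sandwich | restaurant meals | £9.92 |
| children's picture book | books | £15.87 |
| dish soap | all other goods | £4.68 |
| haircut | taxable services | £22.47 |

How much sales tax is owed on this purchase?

Board game £48.64: toys → 3% + 1.25% municipal = 4.25% → £2.07
Action figure £14.44: toys → 3% + 1.25% municipal = 4.25% → £0.61
Travel guide £26.17: books → 6.75% + 1% municipal = 7.75% → £2.03
Adhesive bandages £6.42: over-the-counter medication → 9.5% + 1% municipal = 10.5% → £0.67
Deli sandwich £9.92: restaurant meals → 5.25% + 1% municipal = 6.25% → £0.62
Children's picture book £15.87: books → 6.75% + 1% municipal = 7.75% → £1.23
Dish soap £4.68: all other goods → 7.75% + 3% municipal = 10.75% → £0.50
Haircut £22.47: taxable services → 4.25% + 0% municipal = 4.25% → £0.95
Total tax = £2.07 + £0.61 + £2.03 + £0.67 + £0.62 + £1.23 + £0.50 + £0.95 = £8.68

£8.68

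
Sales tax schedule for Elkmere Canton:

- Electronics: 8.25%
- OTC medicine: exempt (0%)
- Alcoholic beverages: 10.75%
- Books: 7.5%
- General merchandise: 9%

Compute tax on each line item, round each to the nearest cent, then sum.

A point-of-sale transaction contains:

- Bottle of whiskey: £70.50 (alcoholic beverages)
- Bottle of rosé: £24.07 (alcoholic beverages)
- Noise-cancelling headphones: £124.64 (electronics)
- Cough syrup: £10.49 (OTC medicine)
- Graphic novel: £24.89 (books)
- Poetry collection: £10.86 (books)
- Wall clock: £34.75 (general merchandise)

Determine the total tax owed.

Bottle of whiskey £70.50: alcoholic beverages → 10.75% → £7.58
Bottle of rosé £24.07: alcoholic beverages → 10.75% → £2.59
Noise-cancelling headphones £124.64: electronics → 8.25% → £10.28
Cough syrup £10.49: OTC medicine → 0% → £0.00
Graphic novel £24.89: books → 7.5% → £1.87
Poetry collection £10.86: books → 7.5% → £0.81
Wall clock £34.75: general merchandise → 9% → £3.13
Total tax = £7.58 + £2.59 + £10.28 + £1.87 + £0.81 + £3.13 = £26.26

£26.26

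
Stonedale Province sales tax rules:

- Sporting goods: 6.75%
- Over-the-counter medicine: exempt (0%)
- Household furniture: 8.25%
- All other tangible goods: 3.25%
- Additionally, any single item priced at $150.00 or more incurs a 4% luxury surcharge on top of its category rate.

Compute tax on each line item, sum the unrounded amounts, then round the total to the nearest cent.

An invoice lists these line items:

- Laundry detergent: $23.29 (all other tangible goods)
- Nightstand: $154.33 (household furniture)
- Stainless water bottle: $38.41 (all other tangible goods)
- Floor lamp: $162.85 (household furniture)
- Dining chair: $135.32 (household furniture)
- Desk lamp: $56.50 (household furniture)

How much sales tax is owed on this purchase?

$56.68

Laundry detergent $23.29: all other tangible goods → 3.25% → $0.756925
Nightstand $154.33: household furniture → 8.25% + 4% surcharge = 12.25% → $18.905425
Stainless water bottle $38.41: all other tangible goods → 3.25% → $1.248325
Floor lamp $162.85: household furniture → 8.25% + 4% surcharge = 12.25% → $19.949125
Dining chair $135.32: household furniture → 8.25% → $11.1639
Desk lamp $56.50: household furniture → 8.25% → $4.66125
Unrounded tax sum = $56.68495 → $56.68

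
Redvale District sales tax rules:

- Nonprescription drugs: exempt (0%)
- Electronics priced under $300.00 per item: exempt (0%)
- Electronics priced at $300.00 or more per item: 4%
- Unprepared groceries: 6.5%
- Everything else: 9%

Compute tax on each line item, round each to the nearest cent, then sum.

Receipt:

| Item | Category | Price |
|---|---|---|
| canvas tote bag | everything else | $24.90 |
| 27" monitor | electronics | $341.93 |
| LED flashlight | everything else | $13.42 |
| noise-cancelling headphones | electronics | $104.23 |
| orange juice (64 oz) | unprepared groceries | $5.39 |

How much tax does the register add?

$17.48

Canvas tote bag $24.90: everything else → 9% → $2.24
27" monitor $341.93: electronics, $300.00 or more → 4% → $13.68
LED flashlight $13.42: everything else → 9% → $1.21
Noise-cancelling headphones $104.23: electronics, under $300.00 → 0% → $0.00
Orange juice (64 oz) $5.39: unprepared groceries → 6.5% → $0.35
Total tax = $2.24 + $13.68 + $1.21 + $0.35 = $17.48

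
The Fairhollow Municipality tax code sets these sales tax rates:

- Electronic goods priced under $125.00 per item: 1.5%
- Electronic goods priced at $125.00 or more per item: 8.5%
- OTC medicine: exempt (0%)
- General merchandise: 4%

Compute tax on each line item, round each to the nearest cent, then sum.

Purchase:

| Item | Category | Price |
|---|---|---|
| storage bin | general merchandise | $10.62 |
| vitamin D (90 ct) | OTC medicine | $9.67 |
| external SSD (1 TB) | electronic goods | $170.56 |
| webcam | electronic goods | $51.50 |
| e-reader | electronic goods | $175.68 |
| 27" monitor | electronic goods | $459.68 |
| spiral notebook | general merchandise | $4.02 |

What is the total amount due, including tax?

Storage bin $10.62: general merchandise → 4% → $0.42
Vitamin D (90 ct) $9.67: OTC medicine → 0% → $0.00
External SSD (1 TB) $170.56: electronic goods, $125.00 or more → 8.5% → $14.50
Webcam $51.50: electronic goods, under $125.00 → 1.5% → $0.77
E-reader $175.68: electronic goods, $125.00 or more → 8.5% → $14.93
27" monitor $459.68: electronic goods, $125.00 or more → 8.5% → $39.07
Spiral notebook $4.02: general merchandise → 4% → $0.16
Subtotal = $881.73; tax = $69.85; total due = $951.58

$951.58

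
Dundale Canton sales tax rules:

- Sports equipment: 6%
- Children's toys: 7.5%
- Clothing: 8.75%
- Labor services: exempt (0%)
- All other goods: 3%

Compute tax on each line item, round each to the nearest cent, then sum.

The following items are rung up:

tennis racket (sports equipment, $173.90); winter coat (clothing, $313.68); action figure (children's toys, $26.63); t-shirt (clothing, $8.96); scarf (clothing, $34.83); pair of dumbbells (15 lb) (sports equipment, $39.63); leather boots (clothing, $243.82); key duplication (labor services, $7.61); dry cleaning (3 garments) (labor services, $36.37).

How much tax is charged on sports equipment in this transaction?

$12.81

Tennis racket $173.90: sports equipment → 6% → $10.43
Pair of dumbbells (15 lb) $39.63: sports equipment → 6% → $2.38
Tax on sports equipment = $10.43 + $2.38 = $12.81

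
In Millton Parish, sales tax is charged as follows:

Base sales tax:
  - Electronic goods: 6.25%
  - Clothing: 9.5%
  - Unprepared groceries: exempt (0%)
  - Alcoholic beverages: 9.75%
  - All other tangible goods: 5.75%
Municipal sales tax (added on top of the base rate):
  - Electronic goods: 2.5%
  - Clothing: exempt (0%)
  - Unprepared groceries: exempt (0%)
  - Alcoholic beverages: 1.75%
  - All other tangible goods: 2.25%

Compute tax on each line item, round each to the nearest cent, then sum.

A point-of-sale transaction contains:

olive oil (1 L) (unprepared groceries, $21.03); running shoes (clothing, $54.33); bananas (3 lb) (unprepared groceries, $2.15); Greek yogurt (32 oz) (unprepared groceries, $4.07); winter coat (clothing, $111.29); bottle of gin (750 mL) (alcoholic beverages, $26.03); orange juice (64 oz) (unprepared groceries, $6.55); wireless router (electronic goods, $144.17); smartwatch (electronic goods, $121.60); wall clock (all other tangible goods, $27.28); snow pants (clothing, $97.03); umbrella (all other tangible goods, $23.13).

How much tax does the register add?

Olive oil (1 L) $21.03: unprepared groceries → 0% + 0% municipal = 0% → $0.00
Running shoes $54.33: clothing → 9.5% + 0% municipal = 9.5% → $5.16
Bananas (3 lb) $2.15: unprepared groceries → 0% + 0% municipal = 0% → $0.00
Greek yogurt (32 oz) $4.07: unprepared groceries → 0% + 0% municipal = 0% → $0.00
Winter coat $111.29: clothing → 9.5% + 0% municipal = 9.5% → $10.57
Bottle of gin (750 mL) $26.03: alcoholic beverages → 9.75% + 1.75% municipal = 11.5% → $2.99
Orange juice (64 oz) $6.55: unprepared groceries → 0% + 0% municipal = 0% → $0.00
Wireless router $144.17: electronic goods → 6.25% + 2.5% municipal = 8.75% → $12.61
Smartwatch $121.60: electronic goods → 6.25% + 2.5% municipal = 8.75% → $10.64
Wall clock $27.28: all other tangible goods → 5.75% + 2.25% municipal = 8% → $2.18
Snow pants $97.03: clothing → 9.5% + 0% municipal = 9.5% → $9.22
Umbrella $23.13: all other tangible goods → 5.75% + 2.25% municipal = 8% → $1.85
Total tax = $5.16 + $10.57 + $2.99 + $12.61 + $10.64 + $2.18 + $9.22 + $1.85 = $55.22

$55.22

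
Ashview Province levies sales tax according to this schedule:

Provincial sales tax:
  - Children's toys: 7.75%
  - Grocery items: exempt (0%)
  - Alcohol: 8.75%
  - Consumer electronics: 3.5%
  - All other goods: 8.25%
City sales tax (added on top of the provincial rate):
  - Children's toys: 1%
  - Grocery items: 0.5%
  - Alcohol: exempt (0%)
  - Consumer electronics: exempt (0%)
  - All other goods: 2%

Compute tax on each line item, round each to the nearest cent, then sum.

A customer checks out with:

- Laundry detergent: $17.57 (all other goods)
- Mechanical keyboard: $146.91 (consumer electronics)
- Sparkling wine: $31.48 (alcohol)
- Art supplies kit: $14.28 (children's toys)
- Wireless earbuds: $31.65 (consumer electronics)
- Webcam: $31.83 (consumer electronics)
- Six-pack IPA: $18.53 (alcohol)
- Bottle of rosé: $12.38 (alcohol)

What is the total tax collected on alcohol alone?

Sparkling wine $31.48: alcohol → 8.75% + 0% city = 8.75% → $2.75
Six-pack IPA $18.53: alcohol → 8.75% + 0% city = 8.75% → $1.62
Bottle of rosé $12.38: alcohol → 8.75% + 0% city = 8.75% → $1.08
Tax on alcohol = $2.75 + $1.62 + $1.08 = $5.45

$5.45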